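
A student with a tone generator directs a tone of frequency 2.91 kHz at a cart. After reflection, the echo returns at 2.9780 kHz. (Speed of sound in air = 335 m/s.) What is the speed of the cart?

Double Doppler shift off a moving reflector: f₂ = f₀ · (v + u)/(v − u) (u > 0 toward emitter).
Rearranging, u = v · (f₂ − f₀)/(f₂ + f₀) = 335 × 0.0680/5.8880 ≈ 3.9 m/s.
So the cart is moving at 3.9 m/s toward the emitter.

3.9 m/s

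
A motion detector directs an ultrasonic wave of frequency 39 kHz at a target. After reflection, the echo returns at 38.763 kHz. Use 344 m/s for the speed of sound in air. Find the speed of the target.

Double Doppler shift off a moving reflector: f₂ = f₀ · (v + u)/(v − u) (u > 0 toward emitter).
Rearranging, u = v · (f₂ − f₀)/(f₂ + f₀) = 344 × -0.237/77.763 ≈ -1.05 m/s.
So the target is moving at 1.05 m/s away from the emitter.

1.05 m/s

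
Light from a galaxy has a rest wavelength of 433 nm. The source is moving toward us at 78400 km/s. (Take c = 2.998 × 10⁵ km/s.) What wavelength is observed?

β = v/c = 78400/299800 = 0.2615.
Relativistic Doppler for wavelength: λ' = λ₀ · √((1 − β)/(1 + β)).
λ' = 433 × √(0.7385/1.2615) = 433 × 0.76512 ≈ 331.3 nm.

331.3 nm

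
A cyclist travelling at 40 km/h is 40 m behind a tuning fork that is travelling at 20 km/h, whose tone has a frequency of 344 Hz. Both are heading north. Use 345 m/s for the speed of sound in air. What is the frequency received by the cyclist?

349 Hz

20 km/h = 5.556 m/s; 40 km/h = 11.11 m/s.
The cyclist is behind, so the tuning fork is moving away from it while the cyclist is moving toward the tuning fork.
General Doppler shift: f' = f · (v + v_o)/(v + v_s).
f' = 344 × (345 + 11.11)/(345 + 5.556) = 344 × 356.11/350.56 ≈ 349 Hz.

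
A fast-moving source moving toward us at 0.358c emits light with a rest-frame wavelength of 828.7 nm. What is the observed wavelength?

569.8 nm

Relativistic Doppler for wavelength: λ' = λ₀ · √((1 − β)/(1 + β)).
λ' = 828.7 × √(0.6420/1.3580) = 828.7 × 0.68757 ≈ 569.8 nm.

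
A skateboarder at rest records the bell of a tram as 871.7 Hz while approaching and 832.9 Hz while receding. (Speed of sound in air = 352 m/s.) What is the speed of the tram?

8.0 m/s

f₁/f₂ = (v + v_s)/(v − v_s), so v_s = v · (f₁ − f₂)/(f₁ + f₂).
v_s = 352 × (871.7 − 832.9)/(871.7 + 832.9) = 352 × 38.8/1704.6 ≈ 8.0 m/s.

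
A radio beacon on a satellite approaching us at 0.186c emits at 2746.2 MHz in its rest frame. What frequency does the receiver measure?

3314.8 MHz

Relativistic Doppler for frequency: f' = f₀ · √((1 + β)/(1 − β)).
f' = 2746.2 × √(1.1860/0.8140) = 2746.2 × 1.20706 ≈ 3314.8 MHz.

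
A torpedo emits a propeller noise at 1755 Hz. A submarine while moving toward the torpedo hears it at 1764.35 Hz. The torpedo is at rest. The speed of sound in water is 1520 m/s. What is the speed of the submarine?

8.1 m/s

f' = f · (v + v_o)/v ⇒ v_o = v · |f'/f − 1|.
v_o = 1520 × |1764.35/1755 − 1| = 1520 × 0.005328 ≈ 8.1 m/s.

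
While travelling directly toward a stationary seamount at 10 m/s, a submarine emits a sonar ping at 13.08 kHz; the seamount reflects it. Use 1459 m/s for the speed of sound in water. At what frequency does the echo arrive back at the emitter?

The seamount receives the sound from a moving source: f₁ = f₀ · v/(v − v_e) = 13.08 × 1459/1449 ≈ 13.17 kHz.
On the return leg the submarine is a moving observer: f₂ = f₁ · (v + v_e)/v = 13.17 × 1469/1459 ≈ 13.26 kHz.

13.26 kHz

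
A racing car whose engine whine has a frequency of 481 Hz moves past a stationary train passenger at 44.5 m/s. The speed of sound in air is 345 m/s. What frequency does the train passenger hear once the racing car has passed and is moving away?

426 Hz

Receding: f₂ = f · v/(v + v_s) = 481 × 345/389.5 ≈ 426 Hz.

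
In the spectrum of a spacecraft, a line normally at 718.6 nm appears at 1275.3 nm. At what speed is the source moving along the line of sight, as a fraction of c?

0.518

λ'/λ₀ = 1.7747 > 1 (redshift), so the source is receding.
λ'/λ₀ = √((1 + β)/(1 − β)) for a receding source ⇒ β = (r² − 1)/(r² + 1) with r = λ'/λ₀.
β = (3.1496 − 1)/(3.1496 + 1) ≈ 0.518.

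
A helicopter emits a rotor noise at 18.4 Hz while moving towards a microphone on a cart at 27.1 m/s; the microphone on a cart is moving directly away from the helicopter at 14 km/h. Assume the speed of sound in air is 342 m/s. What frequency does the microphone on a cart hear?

19.8 Hz

14 km/h = 3.889 m/s.
General Doppler shift: f' = f · (v − v_o)/(v − v_s).
f' = 18.4 × (342 − 3.889)/(342 − 27.1) = 18.4 × 338.11/314.9 ≈ 19.8 Hz.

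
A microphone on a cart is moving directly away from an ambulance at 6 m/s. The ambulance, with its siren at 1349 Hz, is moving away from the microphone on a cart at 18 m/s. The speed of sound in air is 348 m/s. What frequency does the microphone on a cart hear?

1261 Hz

Both move, so f' = f · (v − v_o)/(v + v_s).
f' = 1349 × (348 − 6)/(348 + 18) = 1349 × 342/366 ≈ 1261 Hz.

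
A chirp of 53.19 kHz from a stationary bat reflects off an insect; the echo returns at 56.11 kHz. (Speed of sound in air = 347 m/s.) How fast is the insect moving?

9.3 m/s

Double Doppler shift off a moving reflector: f₂ = f₀ · (v + u)/(v − u) (u > 0 toward emitter).
Rearranging, u = v · (f₂ − f₀)/(f₂ + f₀) = 347 × 2.92/109.30 ≈ 9.3 m/s.
So the insect is moving at 9.3 m/s toward the emitter.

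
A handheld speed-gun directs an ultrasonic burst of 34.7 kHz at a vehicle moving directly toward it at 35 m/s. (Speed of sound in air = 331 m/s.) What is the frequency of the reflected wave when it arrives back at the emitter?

The vehicle first receives the wave as a moving observer: f₁ = f₀ · (v + u)/v = 34.7 × (331 + 35)/331 ≈ 38.4 kHz.
On reflection it acts as a source moving toward the stationary detector: f₂ = f₁ · v/(v − u) = 38.4 × 331/296 ≈ 42.9 kHz.
Equivalently f₂ = f₀ · (v + u)/(v − u).

42.9 kHz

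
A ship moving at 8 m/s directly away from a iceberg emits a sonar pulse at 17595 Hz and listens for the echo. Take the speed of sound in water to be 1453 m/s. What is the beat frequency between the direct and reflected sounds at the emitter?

193 Hz

The iceberg receives the sound from a moving source: f₁ = f₀ · v/(v + v_e) = 17595 × 1453/1461 ≈ 17498.7 Hz.
On the return leg the ship is a moving observer: f₂ = f₁ · (v − v_e)/v = 17498.7 × 1445/1453 ≈ 17402.3 Hz.
Beat against the emitted tone: |f₂ − f₀| = 2v_e·f₀/(v + v_e) = 2 × 8 × 17595/1461 ≈ 193 Hz.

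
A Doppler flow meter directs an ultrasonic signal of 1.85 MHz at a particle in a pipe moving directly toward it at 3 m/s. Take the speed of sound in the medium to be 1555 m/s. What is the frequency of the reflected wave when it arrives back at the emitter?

1.8572 MHz

The particle in a pipe first receives the wave as a moving observer: f₁ = f₀ · (v + u)/v = 1.85 × (1555 + 3)/1555 ≈ 1.8536 MHz.
On reflection it acts as a source moving toward the stationary detector: f₂ = f₁ · v/(v − u) = 1.8536 × 1555/1552 ≈ 1.8572 MHz.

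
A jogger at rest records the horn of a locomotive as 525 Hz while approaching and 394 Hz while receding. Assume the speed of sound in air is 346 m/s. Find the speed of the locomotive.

49 m/s

f₁/f₂ = (v + v_s)/(v − v_s), so v_s = v · (f₁ − f₂)/(f₁ + f₂).
v_s = 346 × (525 − 394)/(525 + 394) = 346 × 131/919 ≈ 49 m/s.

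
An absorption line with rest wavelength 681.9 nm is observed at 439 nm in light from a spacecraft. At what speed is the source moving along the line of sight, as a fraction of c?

λ'/λ₀ = 0.6438 < 1 (blueshift), so the source is approaching.
λ'/λ₀ = √((1 − β)/(1 + β)) for an approaching source ⇒ β = (1 − r²)/(1 + r²) with r = λ'/λ₀.
β = (1 − 0.4145)/(1 + 0.4145) ≈ 0.414.

0.414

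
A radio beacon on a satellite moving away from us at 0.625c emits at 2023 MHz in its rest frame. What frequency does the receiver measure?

971.8 MHz

Relativistic Doppler for frequency: f' = f₀ · √((1 − β)/(1 + β)).
f' = 2023 × √(0.3750/1.6250) = 2023 × 0.48038 ≈ 971.8 MHz.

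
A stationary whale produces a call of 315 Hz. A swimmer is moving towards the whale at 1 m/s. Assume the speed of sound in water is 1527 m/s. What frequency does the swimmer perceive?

Moving observer, stationary source: f' = f · (v + v_o)/v.
f' = 315 × (1527 + 1)/1527 = 315 × 1528/1527 ≈ 315 Hz.

315 Hz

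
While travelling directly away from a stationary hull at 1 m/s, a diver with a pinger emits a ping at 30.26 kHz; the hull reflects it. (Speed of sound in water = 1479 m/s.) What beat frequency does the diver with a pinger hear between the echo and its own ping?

The hull receives the sound from a moving source: f₁ = f₀ · v/(v + v_e) = 30.26 × 1479/1480 ≈ 30.2396 kHz.
On the return leg the diver with a pinger is a moving observer: f₂ = f₁ · (v − v_e)/v = 30.2396 × 1478/1479 ≈ 30.2191 kHz.
Equivalently f₂ = f₀ · (v − v_e)/(v + v_e).
Beat against the emitted tone (with f₀ = 30260 Hz): |f₂ − f₀| = 2v_e·f₀/(v + v_e) = 2 × 1 × 30260/1480 ≈ 40.9 Hz.

40.9 Hz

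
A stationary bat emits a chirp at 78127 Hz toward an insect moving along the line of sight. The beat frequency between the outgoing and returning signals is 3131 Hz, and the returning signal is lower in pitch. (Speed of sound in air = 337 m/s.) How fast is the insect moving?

Double Doppler shift off a moving reflector: f₂ = f₀ · (v + u)/(v − u) (u > 0 toward emitter).
Returning signal is lower, so f₂ = f₀ − Δf = 78127 − 3131 = 74996 Hz.
Rearranging, u = v · (f₂ − f₀)/(f₂ + f₀) = 337 × -3131/153123 ≈ -6.9 m/s.
So the insect is moving at 6.9 m/s away from the emitter.

6.9 m/s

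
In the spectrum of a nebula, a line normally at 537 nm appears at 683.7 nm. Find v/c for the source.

0.237c

λ'/λ₀ = 1.2732 > 1 (redshift), so the source is receding.
λ'/λ₀ = √((1 + β)/(1 − β)) for a receding source ⇒ β = (r² − 1)/(r² + 1) with r = λ'/λ₀.
β = (1.6210 − 1)/(1.6210 + 1) ≈ 0.237.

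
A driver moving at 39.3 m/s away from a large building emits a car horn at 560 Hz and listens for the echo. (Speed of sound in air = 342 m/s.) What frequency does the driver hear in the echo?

445 Hz

The large building receives the sound from a moving source: f₁ = f₀ · v/(v + v_e) = 560 × 342/381.3 ≈ 502 Hz.
On the return leg the driver is a moving observer: f₂ = f₁ · (v − v_e)/v = 502 × 302.7/342 ≈ 445 Hz.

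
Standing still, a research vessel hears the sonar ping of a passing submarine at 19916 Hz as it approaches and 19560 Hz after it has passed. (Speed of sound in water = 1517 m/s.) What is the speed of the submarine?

f₁/f₂ = (v + v_s)/(v − v_s), so v_s = v · (f₁ − f₂)/(f₁ + f₂).
v_s = 1517 × (19916 − 19560)/(19916 + 19560) = 1517 × 356/39476 ≈ 13.7 m/s.

13.7 m/s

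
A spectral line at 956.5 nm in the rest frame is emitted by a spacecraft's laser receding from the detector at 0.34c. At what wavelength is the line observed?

Relativistic Doppler for wavelength: λ' = λ₀ · √((1 + β)/(1 − β)).
λ' = 956.5 × √(1.3400/0.6600) = 956.5 × 1.42489 ≈ 1362.9 nm.

1362.9 nm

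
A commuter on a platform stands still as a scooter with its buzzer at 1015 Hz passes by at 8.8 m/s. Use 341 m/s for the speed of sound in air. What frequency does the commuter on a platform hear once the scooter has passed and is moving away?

Receding: f₂ = f · v/(v + v_s) = 1015 × 341/349.8 ≈ 989 Hz.

989 Hz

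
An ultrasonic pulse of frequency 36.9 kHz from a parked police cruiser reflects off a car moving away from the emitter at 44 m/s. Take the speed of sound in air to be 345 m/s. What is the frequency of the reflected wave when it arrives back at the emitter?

The car first receives the wave as a moving observer: f₁ = f₀ · (v − u)/v = 36.9 × (345 − 44)/345 ≈ 32.2 kHz.
The reflection then acts as a moving source: f₂ = f₁ · v/(v + u) ≈ 28.6 kHz.

28.6 kHz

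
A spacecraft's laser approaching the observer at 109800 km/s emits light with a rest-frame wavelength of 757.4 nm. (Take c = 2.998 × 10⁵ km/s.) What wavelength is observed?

515.8 nm

β = v/c = 109800/299800 = 0.3662.
Relativistic Doppler for wavelength: λ' = λ₀ · √((1 − β)/(1 + β)).
λ' = 757.4 × √(0.6338/1.3662) = 757.4 × 0.68108 ≈ 515.8 nm.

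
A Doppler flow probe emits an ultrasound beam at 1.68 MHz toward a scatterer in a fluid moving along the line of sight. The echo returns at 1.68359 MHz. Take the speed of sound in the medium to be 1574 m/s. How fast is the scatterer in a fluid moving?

Double Doppler shift off a moving reflector: f₂ = f₀ · (v + u)/(v − u) (u > 0 toward emitter).
Rearranging, u = v · (f₂ − f₀)/(f₂ + f₀) = 1574 × 0.00359/3.36359 ≈ 1.68 m/s.
So the scatterer in a fluid is moving at 1.68 m/s toward the emitter.

1.68 m/s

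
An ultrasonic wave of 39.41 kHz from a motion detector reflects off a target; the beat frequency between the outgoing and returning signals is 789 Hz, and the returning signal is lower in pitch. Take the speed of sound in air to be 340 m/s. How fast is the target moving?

Double Doppler shift off a moving reflector: f₂ = f₀ · (v + u)/(v − u) (u > 0 toward emitter).
Returning signal is lower, so f₂ = f₀ − Δf = 39410 − 789 = 38621 Hz.
Rearranging, u = v · (f₂ − f₀)/(f₂ + f₀) = 340 × -789/78031 ≈ -3.4 m/s.
So the target is moving at 3.4 m/s away from the emitter.

3.4 m/s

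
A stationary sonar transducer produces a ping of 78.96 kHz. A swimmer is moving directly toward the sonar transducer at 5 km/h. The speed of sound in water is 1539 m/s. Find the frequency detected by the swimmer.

5 km/h = 1.389 m/s.
Only the observer moves, toward the source, so f' = f · (v + v_o)/v.
f' = 78.96 × (1539 + 1.389)/1539 = 78.96 × 1540.4/1539 ≈ 79.0 kHz.

79.0 kHz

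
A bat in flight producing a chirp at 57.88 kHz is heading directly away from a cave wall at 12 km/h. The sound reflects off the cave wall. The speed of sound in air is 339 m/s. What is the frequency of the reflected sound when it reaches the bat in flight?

56.8 kHz

12 km/h = 3.333 m/s.
The cave wall receives the sound from a moving source: f₁ = f₀ · v/(v + v_e) = 57.88 × 339/342.33 ≈ 57.3 kHz.
On the return leg the bat in flight is a moving observer: f₂ = f₁ · (v − v_e)/v = 57.3 × 335.67/339 ≈ 56.8 kHz.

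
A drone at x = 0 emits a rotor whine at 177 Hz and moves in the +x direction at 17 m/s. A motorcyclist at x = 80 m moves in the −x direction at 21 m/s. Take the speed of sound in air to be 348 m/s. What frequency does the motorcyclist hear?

197 Hz

The observer lies on the +x side, so the source is heading toward the observer and the observer is heading toward the source.
General Doppler shift: f' = f · (v + v_o)/(v − v_s).
f' = 177 × (348 + 21)/(348 − 17) = 177 × 369/331 ≈ 197 Hz.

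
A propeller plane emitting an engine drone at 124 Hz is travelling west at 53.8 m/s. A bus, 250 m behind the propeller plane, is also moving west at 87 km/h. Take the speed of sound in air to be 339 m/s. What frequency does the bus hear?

87 km/h = 24.17 m/s.
The bus is behind, so the propeller plane is moving away from it while the bus is moving toward the propeller plane.
General Doppler shift: f' = f · (v + v_o)/(v + v_s).
f' = 124 × (339 + 24.17)/(339 + 53.8) = 124 × 363.17/392.8 ≈ 115 Hz.

115 Hz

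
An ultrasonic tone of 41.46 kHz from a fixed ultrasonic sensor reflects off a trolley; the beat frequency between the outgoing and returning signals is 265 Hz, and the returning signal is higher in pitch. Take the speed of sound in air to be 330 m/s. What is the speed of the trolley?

1.05 m/s

Double Doppler shift off a moving reflector: f₂ = f₀ · (v + u)/(v − u) (u > 0 toward emitter).
Returning signal is higher, so f₂ = f₀ + Δf = 41460 + 265 = 41725 Hz.
Rearranging, u = v · (f₂ − f₀)/(f₂ + f₀) = 330 × 265/83185 ≈ 1.05 m/s.
So the trolley is moving at 1.05 m/s toward the emitter.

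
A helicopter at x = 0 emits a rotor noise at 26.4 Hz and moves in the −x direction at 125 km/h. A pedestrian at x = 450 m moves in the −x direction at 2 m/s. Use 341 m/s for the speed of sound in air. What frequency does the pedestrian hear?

125 km/h = 34.72 m/s.
The observer lies on the +x side, so the source is heading away from the observer and the observer is heading toward the source.
Both move, so f' = f · (v + v_o)/(v + v_s).
f' = 26.4 × (341 + 2)/(341 + 34.72) = 26.4 × 343/375.72 ≈ 24.1 Hz.

24.1 Hz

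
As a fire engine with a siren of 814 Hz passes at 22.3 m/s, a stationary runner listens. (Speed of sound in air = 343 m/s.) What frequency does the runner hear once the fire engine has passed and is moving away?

764 Hz

Receding: f₂ = f · v/(v + v_s) = 814 × 343/365.3 ≈ 764 Hz.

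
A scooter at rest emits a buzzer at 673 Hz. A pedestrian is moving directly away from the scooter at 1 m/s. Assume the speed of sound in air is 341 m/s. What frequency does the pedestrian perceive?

671 Hz

Moving observer, stationary source: f' = f · (v − v_o)/v.
f' = 673 × (341 − 1)/341 = 673 × 340/341 ≈ 671 Hz.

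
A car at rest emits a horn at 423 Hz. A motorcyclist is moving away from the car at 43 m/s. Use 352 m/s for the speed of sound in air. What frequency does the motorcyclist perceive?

Moving observer, stationary source: f' = f · (v − v_o)/v.
f' = 423 × (352 − 43)/352 = 423 × 309/352 ≈ 371 Hz.

371 Hz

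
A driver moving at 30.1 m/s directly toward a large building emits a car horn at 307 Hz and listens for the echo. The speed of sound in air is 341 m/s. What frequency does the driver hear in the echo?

366 Hz

The large building receives the sound from a moving source: f₁ = f₀ · v/(v − v_e) = 307 × 341/310.9 ≈ 337 Hz.
On the return leg the driver is a moving observer: f₂ = f₁ · (v + v_e)/v = 337 × 371.1/341 ≈ 366 Hz.
Equivalently f₂ = f₀ · (v + v_e)/(v − v_e).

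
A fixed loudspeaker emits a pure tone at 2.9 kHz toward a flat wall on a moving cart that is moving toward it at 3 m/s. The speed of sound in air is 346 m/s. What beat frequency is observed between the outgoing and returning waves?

50.7 Hz

At the flat wall on a moving cart (a moving observer), f₁ = f₀ · (v + u)/v = 2.9 × 349/346 ≈ 2.9251 kHz.
The reflection then acts as a moving source: f₂ = f₁ · v/(v − u) ≈ 2.9507 kHz.
Beat frequency (with f₀ = 2900 Hz): |f₂ − f₀| = 2u·f₀/(v − u) = 2 × 3 × 2900/343 ≈ 50.7 Hz.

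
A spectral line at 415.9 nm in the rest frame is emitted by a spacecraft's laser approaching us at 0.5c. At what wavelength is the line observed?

Relativistic Doppler for wavelength: λ' = λ₀ · √((1 − β)/(1 + β)).
λ' = 415.9 × √(0.5000/1.5000) = 415.9 × 0.57735 ≈ 240.1 nm.

240.1 nm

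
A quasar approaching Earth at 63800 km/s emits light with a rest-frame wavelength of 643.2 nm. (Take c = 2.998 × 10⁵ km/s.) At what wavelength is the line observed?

518.2 nm

β = v/c = 63800/299800 = 0.2128.
Relativistic Doppler for wavelength: λ' = λ₀ · √((1 − β)/(1 + β)).
λ' = 643.2 × √(0.7872/1.2128) = 643.2 × 0.80565 ≈ 518.2 nm.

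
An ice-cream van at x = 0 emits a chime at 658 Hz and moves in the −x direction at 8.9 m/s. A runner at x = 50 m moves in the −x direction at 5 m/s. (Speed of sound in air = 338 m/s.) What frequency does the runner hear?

651 Hz

The observer lies on the +x side, so the source is heading away from the observer and the observer is heading toward the source.
With source receding and observer approaching, f' = f · (v + v_o)/(v + v_s).
f' = 658 × (338 + 5)/(338 + 8.9) = 658 × 343/346.9 ≈ 651 Hz.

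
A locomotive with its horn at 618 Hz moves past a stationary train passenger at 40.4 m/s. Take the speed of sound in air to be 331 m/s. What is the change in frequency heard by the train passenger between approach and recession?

153 Hz

Approaching: f₁ = f · v/(v − v_s) = 618 × 331/290.6 ≈ 704 Hz.
Receding: f₂ = f · v/(v + v_s) = 618 × 331/371.4 ≈ 551 Hz.
Drop: f₁ − f₂ = 2f·v·v_s/(v² − v_s²) = 2 × 618 × 331 × 40.4/(331² − 40.4²) ≈ 153 Hz.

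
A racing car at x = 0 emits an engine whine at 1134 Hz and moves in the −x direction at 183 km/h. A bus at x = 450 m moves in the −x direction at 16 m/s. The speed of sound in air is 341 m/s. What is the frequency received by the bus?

183 km/h = 50.83 m/s.
The observer lies on the +x side, so the source is heading away from the observer and the observer is heading toward the source.
With source receding and observer approaching, f' = f · (v + v_o)/(v + v_s).
f' = 1134 × (341 + 16)/(341 + 50.83) = 1134 × 357/391.83 ≈ 1033 Hz.

1033 Hz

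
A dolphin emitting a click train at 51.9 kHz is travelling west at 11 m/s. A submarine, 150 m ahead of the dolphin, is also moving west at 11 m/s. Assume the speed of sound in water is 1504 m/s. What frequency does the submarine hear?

51.9 kHz

The submarine is ahead, so the dolphin is moving toward it while the submarine is moving away from the dolphin.
Both move, so f' = f · (v − v_o)/(v − v_s).
f' = 51.9 × (1504 − 11)/(1504 − 11) = 51.9 × 1493/1493 ≈ 51.9 kHz.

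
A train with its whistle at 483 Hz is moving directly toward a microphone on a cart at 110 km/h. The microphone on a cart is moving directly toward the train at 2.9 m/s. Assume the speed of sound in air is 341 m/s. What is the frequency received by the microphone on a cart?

535 Hz

110 km/h = 30.56 m/s.
With source approaching and observer approaching, f' = f · (v + v_o)/(v − v_s).
f' = 483 × (341 + 2.9)/(341 − 30.56) = 483 × 343.9/310.44 ≈ 535 Hz.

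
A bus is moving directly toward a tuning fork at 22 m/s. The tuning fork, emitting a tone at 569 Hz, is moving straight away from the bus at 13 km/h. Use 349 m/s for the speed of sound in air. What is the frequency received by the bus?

599 Hz

13 km/h = 3.611 m/s.
With source receding and observer approaching, f' = f · (v + v_o)/(v + v_s).
f' = 569 × (349 + 22)/(349 + 3.611) = 569 × 371/352.61 ≈ 599 Hz.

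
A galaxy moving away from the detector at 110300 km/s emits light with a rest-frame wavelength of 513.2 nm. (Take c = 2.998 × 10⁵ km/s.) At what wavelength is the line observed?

β = v/c = 110300/299800 = 0.3679.
Relativistic Doppler for wavelength: λ' = λ₀ · √((1 + β)/(1 − β)).
λ' = 513.2 × √(1.3679/0.6321) = 513.2 × 1.47109 ≈ 755.0 nm.

755.0 nm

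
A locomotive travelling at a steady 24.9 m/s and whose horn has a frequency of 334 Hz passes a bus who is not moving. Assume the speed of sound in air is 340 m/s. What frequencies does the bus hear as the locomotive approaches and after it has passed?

Approaching: f₁ = f · v/(v − v_s) = 334 × 340/315.1 ≈ 360 Hz.
Receding: f₂ = f · v/(v + v_s) = 334 × 340/364.9 ≈ 311 Hz.

360 Hz approaching; 311 Hz receding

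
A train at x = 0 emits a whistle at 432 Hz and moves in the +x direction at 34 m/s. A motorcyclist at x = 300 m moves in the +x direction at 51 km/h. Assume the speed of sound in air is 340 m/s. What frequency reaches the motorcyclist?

460 Hz

51 km/h = 14.17 m/s.
The observer lies on the +x side, so the source is heading toward the observer and the observer is heading away from the source.
With source approaching and observer receding, f' = f · (v − v_o)/(v − v_s).
f' = 432 × (340 − 14.17)/(340 − 34) = 432 × 325.83/306 ≈ 460 Hz.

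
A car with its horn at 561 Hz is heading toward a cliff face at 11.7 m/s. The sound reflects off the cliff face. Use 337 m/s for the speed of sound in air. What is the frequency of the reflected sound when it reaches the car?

601 Hz

The cliff face receives the sound from a moving source: f₁ = f₀ · v/(v − v_e) = 561 × 337/325.3 ≈ 581 Hz.
On the return leg the car is a moving observer: f₂ = f₁ · (v + v_e)/v = 581 × 348.7/337 ≈ 601 Hz.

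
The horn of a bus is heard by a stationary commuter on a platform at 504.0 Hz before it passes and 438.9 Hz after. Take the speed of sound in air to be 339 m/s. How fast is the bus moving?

f₁/f₂ = (v + v_s)/(v − v_s), so v_s = v · (f₁ − f₂)/(f₁ + f₂).
v_s = 339 × (504.0 − 438.9)/(504.0 + 438.9) = 339 × 65.1/942.9 ≈ 23.4 m/s.

23.4 m/s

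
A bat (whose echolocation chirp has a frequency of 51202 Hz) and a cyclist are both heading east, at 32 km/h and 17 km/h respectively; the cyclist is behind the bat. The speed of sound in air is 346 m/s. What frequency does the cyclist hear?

32 km/h = 8.889 m/s; 17 km/h = 4.722 m/s.
The cyclist is behind, so the bat is moving away from it while the cyclist is moving toward the bat.
Both move, so f' = f · (v + v_o)/(v + v_s).
f' = 51202 × (346 + 4.722)/(346 + 8.889) = 51202 × 350.72/354.89 ≈ 50601 Hz.

50601 Hz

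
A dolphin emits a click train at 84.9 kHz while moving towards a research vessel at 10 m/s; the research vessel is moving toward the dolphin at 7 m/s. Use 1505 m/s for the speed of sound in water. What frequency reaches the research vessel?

85.9 kHz

General Doppler shift: f' = f · (v + v_o)/(v − v_s).
f' = 84.9 × (1505 + 7)/(1505 − 10) = 84.9 × 1512/1495 ≈ 85.9 kHz.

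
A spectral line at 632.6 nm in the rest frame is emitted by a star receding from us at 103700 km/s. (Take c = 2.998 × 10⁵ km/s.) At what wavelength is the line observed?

907.4 nm

β = v/c = 103700/299800 = 0.3459.
Relativistic Doppler for wavelength: λ' = λ₀ · √((1 + β)/(1 − β)).
λ' = 632.6 × √(1.3459/0.6541) = 632.6 × 1.43444 ≈ 907.4 nm.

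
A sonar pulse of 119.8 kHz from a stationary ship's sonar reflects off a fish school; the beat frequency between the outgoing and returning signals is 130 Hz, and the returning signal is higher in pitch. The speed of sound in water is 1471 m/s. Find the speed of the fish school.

Double Doppler shift off a moving reflector: f₂ = f₀ · (v + u)/(v − u) (u > 0 toward emitter).
Returning signal is higher, so f₂ = f₀ + Δf = 119800 + 130 = 119930 Hz.
Rearranging, u = v · (f₂ − f₀)/(f₂ + f₀) = 1471 × 130/239730 ≈ 0.80 m/s.
So the fish school is moving at 0.80 m/s toward the emitter.

0.80 m/s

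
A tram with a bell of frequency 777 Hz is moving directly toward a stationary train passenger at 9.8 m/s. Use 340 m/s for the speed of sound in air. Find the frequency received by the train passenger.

800 Hz

With the source moving toward a stationary observer, f' = f · v/(v − v_s).
f' = 777 × 340/(340 − 9.8) = 777 × 340/330.2 ≈ 800 Hz.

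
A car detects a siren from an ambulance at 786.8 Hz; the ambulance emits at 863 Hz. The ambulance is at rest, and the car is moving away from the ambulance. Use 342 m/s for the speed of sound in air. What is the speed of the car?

f' = f · (v − v_o)/v ⇒ v_o = v · |f'/f − 1|.
v_o = 342 × |786.8/863 − 1| = 342 × 0.0883 ≈ 30 m/s.

30 m/s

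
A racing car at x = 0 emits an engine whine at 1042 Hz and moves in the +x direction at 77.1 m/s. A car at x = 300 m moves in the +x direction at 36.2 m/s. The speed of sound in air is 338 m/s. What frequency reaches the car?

1205 Hz

The observer lies on the +x side, so the source is heading toward the observer and the observer is heading away from the source.
General Doppler shift: f' = f · (v − v_o)/(v − v_s).
f' = 1042 × (338 − 36.2)/(338 − 77.1) = 1042 × 301.8/260.9 ≈ 1205 Hz.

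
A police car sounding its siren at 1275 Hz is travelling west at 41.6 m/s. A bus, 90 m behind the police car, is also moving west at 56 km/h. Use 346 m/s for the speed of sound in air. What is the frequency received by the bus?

1189 Hz

56 km/h = 15.56 m/s.
The bus is behind, so the police car is moving away from it while the bus is moving toward the police car.
General Doppler shift: f' = f · (v + v_o)/(v + v_s).
f' = 1275 × (346 + 15.56)/(346 + 41.6) = 1275 × 361.56/387.6 ≈ 1189 Hz.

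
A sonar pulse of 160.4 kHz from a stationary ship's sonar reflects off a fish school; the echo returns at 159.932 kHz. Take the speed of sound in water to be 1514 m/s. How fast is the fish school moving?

2.21 m/s

Double Doppler shift off a moving reflector: f₂ = f₀ · (v + u)/(v − u) (u > 0 toward emitter).
Rearranging, u = v · (f₂ − f₀)/(f₂ + f₀) = 1514 × -0.468/320.332 ≈ -2.21 m/s.
So the fish school is moving at 2.21 m/s away from the emitter.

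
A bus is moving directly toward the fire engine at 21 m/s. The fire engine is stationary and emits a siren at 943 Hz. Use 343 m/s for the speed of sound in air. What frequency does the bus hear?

Only the observer moves, toward the source, so f' = f · (v + v_o)/v.
f' = 943 × (343 + 21)/343 = 943 × 364/343 ≈ 1001 Hz.

1001 Hz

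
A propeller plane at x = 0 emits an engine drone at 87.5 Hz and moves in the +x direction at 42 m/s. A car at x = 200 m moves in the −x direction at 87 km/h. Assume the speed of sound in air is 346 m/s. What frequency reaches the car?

107 Hz

87 km/h = 24.17 m/s.
The observer lies on the +x side, so the source is heading toward the observer and the observer is heading toward the source.
General Doppler shift: f' = f · (v + v_o)/(v − v_s).
f' = 87.5 × (346 + 24.17)/(346 − 42) = 87.5 × 370.17/304 ≈ 107 Hz.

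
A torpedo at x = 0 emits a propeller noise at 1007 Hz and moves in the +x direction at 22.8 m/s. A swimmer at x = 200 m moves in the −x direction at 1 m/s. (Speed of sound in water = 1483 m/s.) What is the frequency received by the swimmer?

The observer lies on the +x side, so the source is heading toward the observer and the observer is heading toward the source.
Both move, so f' = f · (v + v_o)/(v − v_s).
f' = 1007 × (1483 + 1)/(1483 − 22.8) = 1007 × 1484/1460.2 ≈ 1023 Hz.

1023 Hz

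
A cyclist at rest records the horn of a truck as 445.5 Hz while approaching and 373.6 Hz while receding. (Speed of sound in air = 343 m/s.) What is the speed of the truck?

f₁/f₂ = (v + v_s)/(v − v_s), so v_s = v · (f₁ − f₂)/(f₁ + f₂).
v_s = 343 × (445.5 − 373.6)/(445.5 + 373.6) = 343 × 71.9/819.1 ≈ 30 m/s.

30 m/s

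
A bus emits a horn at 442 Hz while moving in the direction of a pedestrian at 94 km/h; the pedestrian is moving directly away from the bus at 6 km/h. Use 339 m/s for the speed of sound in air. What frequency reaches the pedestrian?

94 km/h = 26.11 m/s; 6 km/h = 1.667 m/s.
With source approaching and observer receding, f' = f · (v − v_o)/(v − v_s).
f' = 442 × (339 − 1.667)/(339 − 26.11) = 442 × 337.33/312.89 ≈ 477 Hz.

477 Hz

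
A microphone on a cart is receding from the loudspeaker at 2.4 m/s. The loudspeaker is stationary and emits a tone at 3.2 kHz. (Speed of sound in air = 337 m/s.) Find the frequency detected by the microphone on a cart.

3.18 kHz

Moving observer, stationary source: f' = f · (v − v_o)/v.
f' = 3.2 × (337 − 2.4)/337 = 3.2 × 334.6/337 ≈ 3.18 kHz.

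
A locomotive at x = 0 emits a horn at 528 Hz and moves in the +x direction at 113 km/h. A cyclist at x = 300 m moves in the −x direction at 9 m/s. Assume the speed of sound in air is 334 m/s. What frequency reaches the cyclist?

598 Hz

113 km/h = 31.39 m/s.
The observer lies on the +x side, so the source is heading toward the observer and the observer is heading toward the source.
General Doppler shift: f' = f · (v + v_o)/(v − v_s).
f' = 528 × (334 + 9)/(334 − 31.39) = 528 × 343/302.61 ≈ 598 Hz.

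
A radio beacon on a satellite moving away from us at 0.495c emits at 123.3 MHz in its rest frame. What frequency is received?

71.7 MHz

Relativistic Doppler for frequency: f' = f₀ · √((1 − β)/(1 + β)).
f' = 123.3 × √(0.5050/1.4950) = 123.3 × 0.58120 ≈ 71.7 MHz.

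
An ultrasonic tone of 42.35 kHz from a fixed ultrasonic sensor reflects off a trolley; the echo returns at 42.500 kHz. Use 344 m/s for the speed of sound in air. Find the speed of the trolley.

Double Doppler shift off a moving reflector: f₂ = f₀ · (v + u)/(v − u) (u > 0 toward emitter).
Rearranging, u = v · (f₂ − f₀)/(f₂ + f₀) = 344 × 0.150/84.850 ≈ 0.61 m/s.
So the trolley is moving at 0.61 m/s toward the emitter.

0.61 m/s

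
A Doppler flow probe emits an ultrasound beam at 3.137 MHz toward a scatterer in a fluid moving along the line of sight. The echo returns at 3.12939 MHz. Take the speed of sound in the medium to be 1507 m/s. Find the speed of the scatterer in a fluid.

Double Doppler shift off a moving reflector: f₂ = f₀ · (v + u)/(v − u) (u > 0 toward emitter).
Rearranging, u = v · (f₂ − f₀)/(f₂ + f₀) = 1507 × -0.00761/6.26639 ≈ -1.83 m/s.
So the scatterer in a fluid is moving at 1.83 m/s away from the emitter.

1.83 m/s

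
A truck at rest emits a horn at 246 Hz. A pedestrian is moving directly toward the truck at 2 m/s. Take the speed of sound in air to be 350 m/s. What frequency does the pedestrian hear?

247 Hz

Moving observer, stationary source: f' = f · (v + v_o)/v.
f' = 246 × (350 + 2)/350 = 246 × 352/350 ≈ 247 Hz.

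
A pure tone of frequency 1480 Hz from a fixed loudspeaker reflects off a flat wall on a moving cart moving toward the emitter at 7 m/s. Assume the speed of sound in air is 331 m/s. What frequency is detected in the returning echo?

The flat wall on a moving cart first receives the wave as a moving observer: f₁ = f₀ · (v + u)/v = 1480 × (331 + 7)/331 ≈ 1511 Hz.
The reflection then acts as a moving source: f₂ = f₁ · v/(v − u) ≈ 1544 Hz.
Equivalently f₂ = f₀ · (v + u)/(v − u).

1544 Hz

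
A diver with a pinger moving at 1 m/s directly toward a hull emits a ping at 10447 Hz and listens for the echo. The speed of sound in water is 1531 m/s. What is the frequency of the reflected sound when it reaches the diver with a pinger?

The hull receives the sound from a moving source: f₁ = f₀ · v/(v − v_e) = 10447 × 1531/1530 ≈ 10454 Hz.
On the return leg the diver with a pinger is a moving observer: f₂ = f₁ · (v + v_e)/v = 10454 × 1532/1531 ≈ 10461 Hz.
Equivalently f₂ = f₀ · (v + v_e)/(v − v_e).

10461 Hz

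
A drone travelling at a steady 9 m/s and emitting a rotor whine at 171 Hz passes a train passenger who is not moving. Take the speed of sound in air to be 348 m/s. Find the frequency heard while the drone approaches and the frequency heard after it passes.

176 Hz approaching; 167 Hz receding

Approaching: f₁ = f · v/(v − v_s) = 171 × 348/339 ≈ 176 Hz.
Receding: f₂ = f · v/(v + v_s) = 171 × 348/357 ≈ 167 Hz.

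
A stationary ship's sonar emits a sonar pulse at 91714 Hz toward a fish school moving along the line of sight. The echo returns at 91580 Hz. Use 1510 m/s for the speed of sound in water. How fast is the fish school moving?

1.10 m/s

Double Doppler shift off a moving reflector: f₂ = f₀ · (v + u)/(v − u) (u > 0 toward emitter).
Rearranging, u = v · (f₂ − f₀)/(f₂ + f₀) = 1510 × -134/183294 ≈ -1.10 m/s.
So the fish school is moving at 1.10 m/s away from the emitter.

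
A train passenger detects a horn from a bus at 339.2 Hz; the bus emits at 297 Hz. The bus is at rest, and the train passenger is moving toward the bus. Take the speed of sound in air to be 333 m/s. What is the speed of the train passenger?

f' = f · (v + v_o)/v ⇒ v_o = v · |f'/f − 1|.
v_o = 333 × |339.2/297 − 1| = 333 × 0.1421 ≈ 47 m/s.

47 m/s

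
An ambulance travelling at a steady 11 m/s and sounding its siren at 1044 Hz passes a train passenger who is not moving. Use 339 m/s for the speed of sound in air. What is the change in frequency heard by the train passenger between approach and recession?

67.8 Hz

Approaching: f₁ = f · v/(v − v_s) = 1044 × 339/328 ≈ 1079.0 Hz.
Receding: f₂ = f · v/(v + v_s) = 1044 × 339/350 ≈ 1011.2 Hz.
Drop: f₁ − f₂ = 2f·v·v_s/(v² − v_s²) = 2 × 1044 × 339 × 11/(339² − 11²) ≈ 67.8 Hz.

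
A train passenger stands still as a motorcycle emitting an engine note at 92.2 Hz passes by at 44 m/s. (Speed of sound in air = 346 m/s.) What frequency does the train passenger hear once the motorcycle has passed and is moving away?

Receding: f₂ = f · v/(v + v_s) = 92.2 × 346/390 ≈ 82 Hz.

82 Hz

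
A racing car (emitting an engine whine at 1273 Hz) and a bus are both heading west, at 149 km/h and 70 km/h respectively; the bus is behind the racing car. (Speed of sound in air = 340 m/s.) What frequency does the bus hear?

149 km/h = 41.39 m/s; 70 km/h = 19.44 m/s.
The bus is behind, so the racing car is moving away from it while the bus is moving toward the racing car.
With source receding and observer approaching, f' = f · (v + v_o)/(v + v_s).
f' = 1273 × (340 + 19.44)/(340 + 41.39) = 1273 × 359.44/381.39 ≈ 1200 Hz.

1200 Hz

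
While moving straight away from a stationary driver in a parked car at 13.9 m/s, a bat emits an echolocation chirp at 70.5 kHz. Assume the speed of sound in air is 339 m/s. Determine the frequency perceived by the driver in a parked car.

67.7 kHz

Moving source, stationary observer: f' = f · v/(v + v_s) since the source is receding.
f' = 70.5 × 339/(339 + 13.9) = 70.5 × 339/352.9 ≈ 67.7 kHz.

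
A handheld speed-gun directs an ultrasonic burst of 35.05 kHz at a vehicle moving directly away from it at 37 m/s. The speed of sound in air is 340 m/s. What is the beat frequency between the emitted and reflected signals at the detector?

6880 Hz

The vehicle first receives the wave as a moving observer: f₁ = f₀ · (v − u)/v = 35.05 × (340 − 37)/340 ≈ 31.24 kHz.
On reflection it acts as a source moving away from the stationary detector: f₂ = f₁ · v/(v + u) = 31.24 × 340/377 ≈ 28.17 kHz.
Beat frequency (with f₀ = 35050 Hz): |f₂ − f₀| = 2u·f₀/(v + u) = 2 × 37 × 35050/377 ≈ 6880 Hz.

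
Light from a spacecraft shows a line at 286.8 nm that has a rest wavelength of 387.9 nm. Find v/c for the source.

λ'/λ₀ = 0.7394 < 1 (blueshift), so the source is approaching.
λ'/λ₀ = √((1 − β)/(1 + β)) for an approaching source ⇒ β = (1 − r²)/(1 + r²) with r = λ'/λ₀.
β = (1 − 0.5467)/(1 + 0.5467) ≈ 0.293.

0.293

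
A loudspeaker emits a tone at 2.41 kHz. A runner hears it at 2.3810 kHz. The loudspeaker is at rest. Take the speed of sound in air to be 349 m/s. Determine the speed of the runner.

f' < f, so the runner is receding.
f' = f · (v − v_o)/v ⇒ v_o = v · |f'/f − 1|.
v_o = 349 × |2.3810/2.41 − 1| = 349 × 0.01203 ≈ 4.2 m/s.

4.2 m/s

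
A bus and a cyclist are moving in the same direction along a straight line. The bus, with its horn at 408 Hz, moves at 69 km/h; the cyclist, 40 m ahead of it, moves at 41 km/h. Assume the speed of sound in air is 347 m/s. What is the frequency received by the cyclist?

418 Hz

69 km/h = 19.17 m/s; 41 km/h = 11.39 m/s.
The cyclist is ahead, so the bus is moving toward it while the cyclist is moving away from the bus.
With source approaching and observer receding, f' = f · (v − v_o)/(v − v_s).
f' = 408 × (347 − 11.39)/(347 − 19.17) = 408 × 335.61/327.83 ≈ 418 Hz.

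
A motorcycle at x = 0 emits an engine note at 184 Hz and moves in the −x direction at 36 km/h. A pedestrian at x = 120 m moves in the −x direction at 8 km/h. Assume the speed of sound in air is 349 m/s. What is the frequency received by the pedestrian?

36 km/h = 10 m/s; 8 km/h = 2.222 m/s.
The observer lies on the +x side, so the source is heading away from the observer and the observer is heading toward the source.
With source receding and observer approaching, f' = f · (v + v_o)/(v + v_s).
f' = 184 × (349 + 2.222)/(349 + 10) = 184 × 351.22/359 ≈ 180 Hz.

180 Hz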